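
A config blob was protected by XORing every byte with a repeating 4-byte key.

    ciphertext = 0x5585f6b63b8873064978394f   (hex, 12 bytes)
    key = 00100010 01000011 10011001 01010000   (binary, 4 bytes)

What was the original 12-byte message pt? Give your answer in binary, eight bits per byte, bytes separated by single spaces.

The 4-byte key repeats, so the effective keystream is 22 43 99 50 22 43 99 50 22 43 99 50.
byte 0: 55 ⊕ 22 = 77
byte 1: 85 ⊕ 43 = c6
byte 2: f6 ⊕ 99 = 6f
byte 3: b6 ⊕ 50 = e6
byte 4: 3b ⊕ 22 = 19
byte 5: 88 ⊕ 43 = cb
byte 6: 73 ⊕ 99 = ea
byte 7: 06 ⊕ 50 = 56
byte 8: 49 ⊕ 22 = 6b
byte 9: 78 ⊕ 43 = 3b
byte 10: 39 ⊕ 99 = a0
byte 11: 4f ⊕ 50 = 1f

01110111 11000110 01101111 11100110 00011001 11001011 11101010 01010110 01101011 00111011 10100000 00011111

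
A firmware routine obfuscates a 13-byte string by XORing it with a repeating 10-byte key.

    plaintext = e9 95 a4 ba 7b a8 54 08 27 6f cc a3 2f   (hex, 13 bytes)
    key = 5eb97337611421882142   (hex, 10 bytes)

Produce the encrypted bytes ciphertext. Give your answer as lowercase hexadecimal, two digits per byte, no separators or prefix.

b72cd78d1abc7580062d921a5c

The 10-byte key repeats, so the effective keystream is 5e b9 73 37 61 14 21 88 21 42 5e b9 73.
byte 0: e9 XOR 5e = b7
byte 1: 95 XOR b9 = 2c
byte 2: a4 XOR 73 = d7
byte 3: ba XOR 37 = 8d
byte 4: 7b XOR 61 = 1a
byte 5: a8 XOR 14 = bc
byte 6: 54 XOR 21 = 75
byte 7: 08 XOR 88 = 80
byte 8: 27 XOR 21 = 06
byte 9: 6f XOR 42 = 2d
byte 10: cc XOR 5e = 92
byte 11: a3 XOR b9 = 1a
byte 12: 2f XOR 73 = 5c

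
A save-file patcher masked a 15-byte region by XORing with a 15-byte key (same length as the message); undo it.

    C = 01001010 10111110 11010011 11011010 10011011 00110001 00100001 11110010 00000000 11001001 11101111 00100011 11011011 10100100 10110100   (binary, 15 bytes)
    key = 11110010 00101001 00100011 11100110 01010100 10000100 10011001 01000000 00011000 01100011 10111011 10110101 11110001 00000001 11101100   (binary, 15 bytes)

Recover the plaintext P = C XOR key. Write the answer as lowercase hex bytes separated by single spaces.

b8 97 f0 3c cf b5 b8 b2 18 aa 54 96 2a a5 58

XOR is its own inverse, so applying the key byte-wise gives the result directly.
4a ^ f2 = b8
be ^ 29 = 97
d3 ^ 23 = f0
da ^ e6 = 3c
9b ^ 54 = cf
31 ^ 84 = b5
21 ^ 99 = b8
f2 ^ 40 = b2
00 ^ 18 = 18
c9 ^ 63 = aa
ef ^ bb = 54
23 ^ b5 = 96
db ^ f1 = 2a
a4 ^ 01 = a5
b4 ^ ec = 58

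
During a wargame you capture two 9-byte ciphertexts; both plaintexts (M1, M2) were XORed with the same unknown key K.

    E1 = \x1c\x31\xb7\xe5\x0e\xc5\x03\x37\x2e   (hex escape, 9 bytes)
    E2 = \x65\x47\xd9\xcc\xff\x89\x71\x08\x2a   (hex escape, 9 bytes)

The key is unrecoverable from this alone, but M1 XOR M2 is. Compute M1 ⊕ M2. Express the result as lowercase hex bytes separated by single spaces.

79 76 6e 29 f1 4c 72 3f 04

E1 ⊕ E2 = (M1 ⊕ K) ⊕ (M2 ⊕ K) = M1 ⊕ M2 — the shared key cancels under XOR.
byte 0:  28 XOR 101 = 121
byte 1:  49 XOR  71 = 118
byte 2: 183 XOR 217 = 110
byte 3: 229 XOR 204 =  41
byte 4:  14 XOR 255 = 241
byte 5: 197 XOR 137 =  76
byte 6:   3 XOR 113 = 114
byte 7:  55 XOR   8 =  63
byte 8:  46 XOR  42 =   4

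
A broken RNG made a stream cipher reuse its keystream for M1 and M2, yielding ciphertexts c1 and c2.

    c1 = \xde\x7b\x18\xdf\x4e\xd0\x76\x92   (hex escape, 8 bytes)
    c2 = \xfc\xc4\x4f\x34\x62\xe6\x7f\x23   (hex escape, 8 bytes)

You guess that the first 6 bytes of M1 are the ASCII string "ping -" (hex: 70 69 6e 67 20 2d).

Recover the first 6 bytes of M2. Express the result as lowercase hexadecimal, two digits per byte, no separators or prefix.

52d6398c0c1b

First, c1 ⊕ c2 = (M1 ⊕ K) ⊕ (M2 ⊕ K) = M1 ⊕ M2, so the key drops out. Then M2 = (M1 ⊕ M2) ⊕ M1 over the first 6 bytes.
byte 0: (de ^ fc) ^ 70 = 22 ^ 70 = 52
byte 1: (7b ^ c4) ^ 69 = bf ^ 69 = d6
byte 2: (18 ^ 4f) ^ 6e = 57 ^ 6e = 39
byte 3: (df ^ 34) ^ 67 = eb ^ 67 = 8c
byte 4: (4e ^ 62) ^ 20 = 2c ^ 20 = 0c
byte 5: (d0 ^ e6) ^ 2d = 36 ^ 2d = 1b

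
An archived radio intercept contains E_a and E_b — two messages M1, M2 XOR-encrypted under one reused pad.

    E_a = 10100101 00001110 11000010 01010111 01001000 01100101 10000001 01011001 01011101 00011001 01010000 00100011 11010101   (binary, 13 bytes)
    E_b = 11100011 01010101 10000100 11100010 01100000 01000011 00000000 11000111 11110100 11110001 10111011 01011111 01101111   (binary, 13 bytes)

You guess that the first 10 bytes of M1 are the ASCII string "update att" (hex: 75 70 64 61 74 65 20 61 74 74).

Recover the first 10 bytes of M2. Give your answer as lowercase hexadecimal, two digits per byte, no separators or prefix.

First, E_a ⊕ E_b = (M1 ⊕ K) ⊕ (M2 ⊕ K) = M1 ⊕ M2, so the key drops out. Then M2 = (M1 ⊕ M2) ⊕ M1 over the first 10 bytes.
byte 0: (a5 xor e3) xor 75 = 46 xor 75 = 33
byte 1: (0e xor 55) xor 70 = 5b xor 70 = 2b
byte 2: (c2 xor 84) xor 64 = 46 xor 64 = 22
byte 3: (57 xor e2) xor 61 = b5 xor 61 = d4
byte 4: (48 xor 60) xor 74 = 28 xor 74 = 5c
byte 5: (65 xor 43) xor 65 = 26 xor 65 = 43
byte 6: (81 xor 00) xor 20 = 81 xor 20 = a1
byte 7: (59 xor c7) xor 61 = 9e xor 61 = ff
byte 8: (5d xor f4) xor 74 = a9 xor 74 = dd
byte 9: (19 xor f1) xor 74 = e8 xor 74 = 9c

332b22d45c43a1ffdd9c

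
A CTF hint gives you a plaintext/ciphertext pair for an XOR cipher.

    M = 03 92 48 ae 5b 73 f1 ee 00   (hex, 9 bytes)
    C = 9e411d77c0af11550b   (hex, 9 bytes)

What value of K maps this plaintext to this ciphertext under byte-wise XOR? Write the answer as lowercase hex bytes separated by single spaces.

9d d3 55 d9 9b dc e0 bb 0b

Since C = M ⊕ K, XORing both sides with M gives K = M ⊕ C.
byte 0: 03 XOR 9e = 9d
byte 1: 92 XOR 41 = d3
byte 2: 48 XOR 1d = 55
byte 3: ae XOR 77 = d9
byte 4: 5b XOR c0 = 9b
byte 5: 73 XOR af = dc
byte 6: f1 XOR 11 = e0
byte 7: ee XOR 55 = bb
byte 8: 00 XOR 0b = 0b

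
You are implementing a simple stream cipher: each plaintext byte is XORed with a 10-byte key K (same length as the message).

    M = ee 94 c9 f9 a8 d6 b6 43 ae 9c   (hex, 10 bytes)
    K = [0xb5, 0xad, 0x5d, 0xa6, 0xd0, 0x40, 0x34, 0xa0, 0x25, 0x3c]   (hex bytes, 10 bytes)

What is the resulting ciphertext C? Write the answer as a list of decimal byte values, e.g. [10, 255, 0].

[91, 57, 148, 95, 120, 150, 130, 227, 139, 160]

ee ^ b5 = 5b
94 ^ ad = 39
c9 ^ 5d = 94
f9 ^ a6 = 5f
a8 ^ d0 = 78
d6 ^ 40 = 96
b6 ^ 34 = 82
43 ^ a0 = e3
ae ^ 25 = 8b
9c ^ 3c = a0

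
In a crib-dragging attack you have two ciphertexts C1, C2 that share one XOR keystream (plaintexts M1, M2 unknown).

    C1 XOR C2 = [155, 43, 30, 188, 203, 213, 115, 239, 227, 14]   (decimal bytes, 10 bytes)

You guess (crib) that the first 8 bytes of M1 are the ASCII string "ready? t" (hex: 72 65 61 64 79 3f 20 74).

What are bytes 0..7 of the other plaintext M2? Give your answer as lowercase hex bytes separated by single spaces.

Since C1 ⊕ C2 = M1 ⊕ M2, XORing with the guessed M1 bytes yields the corresponding M2 bytes: M2 = (C1 ⊕ C2) ⊕ M1.
9b XOR 72 = e9
2b XOR 65 = 4e
1e XOR 61 = 7f
bc XOR 64 = d8
cb XOR 79 = b2
d5 XOR 3f = ea
73 XOR 20 = 53
ef XOR 74 = 9b

e9 4e 7f d8 b2 ea 53 9b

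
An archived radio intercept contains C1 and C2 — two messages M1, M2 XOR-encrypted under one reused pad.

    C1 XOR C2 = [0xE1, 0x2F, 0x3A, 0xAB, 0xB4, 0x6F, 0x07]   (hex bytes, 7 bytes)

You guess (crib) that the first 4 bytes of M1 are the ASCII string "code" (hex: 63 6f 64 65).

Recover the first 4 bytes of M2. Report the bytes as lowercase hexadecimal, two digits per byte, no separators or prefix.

Since C1 ⊕ C2 = M1 ⊕ M2, XORing with the guessed M1 bytes yields the corresponding M2 bytes: M2 = (C1 ⊕ C2) ⊕ M1.
e1 xor 63 = 82
2f xor 6f = 40
3a xor 64 = 5e
ab xor 65 = ce

82405ece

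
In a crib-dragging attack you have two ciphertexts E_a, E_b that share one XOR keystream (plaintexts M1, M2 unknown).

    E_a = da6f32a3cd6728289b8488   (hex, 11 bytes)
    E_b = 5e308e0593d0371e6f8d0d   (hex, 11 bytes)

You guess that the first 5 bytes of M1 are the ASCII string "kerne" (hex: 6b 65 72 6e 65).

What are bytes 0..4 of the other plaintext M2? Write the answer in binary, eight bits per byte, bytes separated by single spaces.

11101111 00111010 11001110 11001000 00111011

First, E_a ⊕ E_b = (M1 ⊕ K) ⊕ (M2 ⊕ K) = M1 ⊕ M2, so the key drops out. Then M2 = (M1 ⊕ M2) ⊕ M1 over the first 5 bytes.
byte 0: (da ^ 5e) ^ 6b = 84 ^ 6b = ef
byte 1: (6f ^ 30) ^ 65 = 5f ^ 65 = 3a
byte 2: (32 ^ 8e) ^ 72 = bc ^ 72 = ce
byte 3: (a3 ^ 05) ^ 6e = a6 ^ 6e = c8
byte 4: (cd ^ 93) ^ 65 = 5e ^ 65 = 3b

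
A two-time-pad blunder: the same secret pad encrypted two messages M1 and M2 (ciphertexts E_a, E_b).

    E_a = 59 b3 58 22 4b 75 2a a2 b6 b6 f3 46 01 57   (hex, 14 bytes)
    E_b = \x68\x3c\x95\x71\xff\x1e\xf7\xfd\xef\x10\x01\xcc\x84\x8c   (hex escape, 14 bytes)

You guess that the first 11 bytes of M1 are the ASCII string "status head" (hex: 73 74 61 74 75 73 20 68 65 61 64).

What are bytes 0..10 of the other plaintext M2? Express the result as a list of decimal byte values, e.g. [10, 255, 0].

[66, 251, 172, 39, 193, 24, 253, 55, 60, 199, 150]

First, E_a ⊕ E_b = (M1 ⊕ K) ⊕ (M2 ⊕ K) = M1 ⊕ M2, so the key drops out. Then M2 = (M1 ⊕ M2) ⊕ M1 over the first 11 bytes.
byte 0: (59 ⊕ 68) ⊕ 73 = 31 ⊕ 73 = 42
byte 1: (b3 ⊕ 3c) ⊕ 74 = 8f ⊕ 74 = fb
byte 2: (58 ⊕ 95) ⊕ 61 = cd ⊕ 61 = ac
byte 3: (22 ⊕ 71) ⊕ 74 = 53 ⊕ 74 = 27
byte 4: (4b ⊕ ff) ⊕ 75 = b4 ⊕ 75 = c1
byte 5: (75 ⊕ 1e) ⊕ 73 = 6b ⊕ 73 = 18
byte 6: (2a ⊕ f7) ⊕ 20 = dd ⊕ 20 = fd
byte 7: (a2 ⊕ fd) ⊕ 68 = 5f ⊕ 68 = 37
byte 8: (b6 ⊕ ef) ⊕ 65 = 59 ⊕ 65 = 3c
byte 9: (b6 ⊕ 10) ⊕ 61 = a6 ⊕ 61 = c7
byte 10: (f3 ⊕ 01) ⊕ 64 = f2 ⊕ 64 = 96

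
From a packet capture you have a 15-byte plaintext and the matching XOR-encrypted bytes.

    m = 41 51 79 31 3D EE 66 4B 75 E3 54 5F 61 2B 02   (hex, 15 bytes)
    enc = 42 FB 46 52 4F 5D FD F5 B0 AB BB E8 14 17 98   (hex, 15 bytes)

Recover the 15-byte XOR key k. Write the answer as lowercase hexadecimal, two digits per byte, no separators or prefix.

03aa3f6372b39bbec548efb7753c9a

Since enc = m ⊕ k, XORing both sides with m gives k = m ⊕ enc.
41 xor 42 = 03
51 xor fb = aa
79 xor 46 = 3f
31 xor 52 = 63
3d xor 4f = 72
ee xor 5d = b3
66 xor fd = 9b
4b xor f5 = be
75 xor b0 = c5
e3 xor ab = 48
54 xor bb = ef
5f xor e8 = b7
61 xor 14 = 75
2b xor 17 = 3c
02 xor 98 = 9a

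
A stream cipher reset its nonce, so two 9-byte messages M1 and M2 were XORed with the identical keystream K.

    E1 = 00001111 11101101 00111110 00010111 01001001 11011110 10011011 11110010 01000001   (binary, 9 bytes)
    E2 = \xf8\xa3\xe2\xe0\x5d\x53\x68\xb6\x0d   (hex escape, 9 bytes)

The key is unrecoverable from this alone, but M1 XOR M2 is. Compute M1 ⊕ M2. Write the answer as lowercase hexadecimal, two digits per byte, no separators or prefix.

E1 ⊕ E2 = (M1 ⊕ K) ⊕ (M2 ⊕ K) = M1 ⊕ M2 — the shared key cancels under XOR.
byte 0: 00001111 ^ 11111000 = 11110111
byte 1: 11101101 ^ 10100011 = 01001110
byte 2: 00111110 ^ 11100010 = 11011100
byte 3: 00010111 ^ 11100000 = 11110111
byte 4: 01001001 ^ 01011101 = 00010100
byte 5: 11011110 ^ 01010011 = 10001101
byte 6: 10011011 ^ 01101000 = 11110011
byte 7: 11110010 ^ 10110110 = 01000100
byte 8: 01000001 ^ 00001101 = 01001100

f74edcf7148df3444c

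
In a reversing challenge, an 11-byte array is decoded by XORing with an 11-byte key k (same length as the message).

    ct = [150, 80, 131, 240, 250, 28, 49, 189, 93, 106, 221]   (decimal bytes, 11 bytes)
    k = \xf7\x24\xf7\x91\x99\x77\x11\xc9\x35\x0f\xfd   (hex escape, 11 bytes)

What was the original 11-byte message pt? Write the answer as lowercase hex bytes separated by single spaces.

61 74 74 61 63 6b 20 74 68 65 20

byte 0: 96 xor f7 = 61
byte 1: 50 xor 24 = 74
byte 2: 83 xor f7 = 74
byte 3: f0 xor 91 = 61
byte 4: fa xor 99 = 63
byte 5: 1c xor 77 = 6b
byte 6: 31 xor 11 = 20
byte 7: bd xor c9 = 74
byte 8: 5d xor 35 = 68
byte 9: 6a xor 0f = 65
byte 10: dd xor fd = 20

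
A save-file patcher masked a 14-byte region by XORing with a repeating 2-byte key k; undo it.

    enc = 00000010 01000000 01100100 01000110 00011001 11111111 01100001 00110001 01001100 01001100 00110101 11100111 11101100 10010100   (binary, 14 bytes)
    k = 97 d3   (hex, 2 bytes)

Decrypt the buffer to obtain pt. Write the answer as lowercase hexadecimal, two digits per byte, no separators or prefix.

9593f3958e2cf6e2db9fa2347b47

The 2-byte key repeats, so the effective keystream is 97 d3 97 d3 97 d3 97 d3 97 d3 97 d3 97 d3.
byte 0: 02 ^ 97 = 95
byte 1: 40 ^ d3 = 93
byte 2: 64 ^ 97 = f3
byte 3: 46 ^ d3 = 95
byte 4: 19 ^ 97 = 8e
byte 5: ff ^ d3 = 2c
byte 6: 61 ^ 97 = f6
byte 7: 31 ^ d3 = e2
byte 8: 4c ^ 97 = db
byte 9: 4c ^ d3 = 9f
byte 10: 35 ^ 97 = a2
byte 11: e7 ^ d3 = 34
byte 12: ec ^ 97 = 7b
byte 13: 94 ^ d3 = 47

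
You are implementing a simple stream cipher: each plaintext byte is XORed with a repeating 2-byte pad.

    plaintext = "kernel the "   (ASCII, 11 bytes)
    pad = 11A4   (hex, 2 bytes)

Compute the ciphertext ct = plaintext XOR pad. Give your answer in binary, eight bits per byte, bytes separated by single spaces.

The 2-byte key repeats, so the effective keystream is 11 a4 11 a4 11 a4 11 a4 11 a4 11.
byte 0: 6b xor 11 = 7a
byte 1: 65 xor a4 = c1
byte 2: 72 xor 11 = 63
byte 3: 6e xor a4 = ca
byte 4: 65 xor 11 = 74
byte 5: 6c xor a4 = c8
byte 6: 20 xor 11 = 31
byte 7: 74 xor a4 = d0
byte 8: 68 xor 11 = 79
byte 9: 65 xor a4 = c1
byte 10: 20 xor 11 = 31

01111010 11000001 01100011 11001010 01110100 11001000 00110001 11010000 01111001 11000001 00110001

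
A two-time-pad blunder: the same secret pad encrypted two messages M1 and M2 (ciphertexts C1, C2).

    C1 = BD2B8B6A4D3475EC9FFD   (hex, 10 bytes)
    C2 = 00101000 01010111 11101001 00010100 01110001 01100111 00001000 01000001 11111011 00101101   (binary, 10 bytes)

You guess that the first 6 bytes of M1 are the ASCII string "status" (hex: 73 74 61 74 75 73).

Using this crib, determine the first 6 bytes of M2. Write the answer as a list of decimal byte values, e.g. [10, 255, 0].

First, C1 ⊕ C2 = (M1 ⊕ K) ⊕ (M2 ⊕ K) = M1 ⊕ M2, so the key drops out. Then M2 = (M1 ⊕ M2) ⊕ M1 over the first 6 bytes.
byte 0: (bd ^ 28) ^ 73 = 95 ^ 73 = e6
byte 1: (2b ^ 57) ^ 74 = 7c ^ 74 = 08
byte 2: (8b ^ e9) ^ 61 = 62 ^ 61 = 03
byte 3: (6a ^ 14) ^ 74 = 7e ^ 74 = 0a
byte 4: (4d ^ 71) ^ 75 = 3c ^ 75 = 49
byte 5: (34 ^ 67) ^ 73 = 53 ^ 73 = 20

[230, 8, 3, 10, 73, 32]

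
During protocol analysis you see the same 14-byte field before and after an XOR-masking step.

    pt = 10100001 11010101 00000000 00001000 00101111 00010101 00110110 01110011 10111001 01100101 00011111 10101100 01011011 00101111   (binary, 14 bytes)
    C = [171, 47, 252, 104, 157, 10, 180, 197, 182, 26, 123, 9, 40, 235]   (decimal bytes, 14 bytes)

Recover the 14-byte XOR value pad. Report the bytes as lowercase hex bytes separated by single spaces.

Since C = pt ⊕ pad, XORing both sides with pt gives pad = pt ⊕ C.
161 ^ 171 =  10
213 ^  47 = 250
  0 ^ 252 = 252
  8 ^ 104 =  96
 47 ^ 157 = 178
 21 ^  10 =  31
 54 ^ 180 = 130
115 ^ 197 = 182
185 ^ 182 =  15
101 ^  26 = 127
 31 ^ 123 = 100
172 ^   9 = 165
 91 ^  40 = 115
 47 ^ 235 = 196

0a fa fc 60 b2 1f 82 b6 0f 7f 64 a5 73 c4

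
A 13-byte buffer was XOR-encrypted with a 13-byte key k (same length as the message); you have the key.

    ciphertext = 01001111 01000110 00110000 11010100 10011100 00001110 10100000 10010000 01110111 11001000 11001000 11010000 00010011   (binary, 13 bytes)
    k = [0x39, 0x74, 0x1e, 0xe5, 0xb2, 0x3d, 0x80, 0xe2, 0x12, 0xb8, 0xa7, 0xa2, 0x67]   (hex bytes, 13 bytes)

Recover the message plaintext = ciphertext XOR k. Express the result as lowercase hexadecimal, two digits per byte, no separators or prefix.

XOR is its own inverse, so applying the key byte-wise gives the result directly.
byte 0: 4f ^ 39 = 76
byte 1: 46 ^ 74 = 32
byte 2: 30 ^ 1e = 2e
byte 3: d4 ^ e5 = 31
byte 4: 9c ^ b2 = 2e
byte 5: 0e ^ 3d = 33
byte 6: a0 ^ 80 = 20
byte 7: 90 ^ e2 = 72
byte 8: 77 ^ 12 = 65
byte 9: c8 ^ b8 = 70
byte 10: c8 ^ a7 = 6f
byte 11: d0 ^ a2 = 72
byte 12: 13 ^ 67 = 74

76322e312e33207265706f7274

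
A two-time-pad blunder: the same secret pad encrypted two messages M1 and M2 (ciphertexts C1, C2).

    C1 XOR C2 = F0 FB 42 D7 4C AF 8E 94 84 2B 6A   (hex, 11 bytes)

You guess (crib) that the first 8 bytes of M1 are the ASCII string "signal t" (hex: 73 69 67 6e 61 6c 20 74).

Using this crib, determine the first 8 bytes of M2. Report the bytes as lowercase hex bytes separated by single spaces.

Since C1 ⊕ C2 = M1 ⊕ M2, XORing with the guessed M1 bytes yields the corresponding M2 bytes: M2 = (C1 ⊕ C2) ⊕ M1.
byte 0: 11110000 xor 01110011 = 10000011
byte 1: 11111011 xor 01101001 = 10010010
byte 2: 01000010 xor 01100111 = 00100101
byte 3: 11010111 xor 01101110 = 10111001
byte 4: 01001100 xor 01100001 = 00101101
byte 5: 10101111 xor 01101100 = 11000011
byte 6: 10001110 xor 00100000 = 10101110
byte 7: 10010100 xor 01110100 = 11100000

83 92 25 b9 2d c3 ae e0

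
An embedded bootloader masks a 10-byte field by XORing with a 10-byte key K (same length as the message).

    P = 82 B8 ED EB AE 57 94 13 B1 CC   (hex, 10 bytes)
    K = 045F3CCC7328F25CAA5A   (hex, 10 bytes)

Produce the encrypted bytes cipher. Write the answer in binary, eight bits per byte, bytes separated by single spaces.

82 ⊕ 04 = 86
b8 ⊕ 5f = e7
ed ⊕ 3c = d1
eb ⊕ cc = 27
ae ⊕ 73 = dd
57 ⊕ 28 = 7f
94 ⊕ f2 = 66
13 ⊕ 5c = 4f
b1 ⊕ aa = 1b
cc ⊕ 5a = 96

10000110 11100111 11010001 00100111 11011101 01111111 01100110 01001111 00011011 10010110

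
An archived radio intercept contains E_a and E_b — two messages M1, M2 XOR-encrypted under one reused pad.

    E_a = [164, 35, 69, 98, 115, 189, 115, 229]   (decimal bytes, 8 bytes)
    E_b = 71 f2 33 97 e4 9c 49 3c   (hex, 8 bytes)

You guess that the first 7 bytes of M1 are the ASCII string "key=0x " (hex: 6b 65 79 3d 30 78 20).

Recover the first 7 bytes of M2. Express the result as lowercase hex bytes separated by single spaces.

be b4 0f c8 a7 59 1a

First, E_a ⊕ E_b = (M1 ⊕ K) ⊕ (M2 ⊕ K) = M1 ⊕ M2, so the key drops out. Then M2 = (M1 ⊕ M2) ⊕ M1 over the first 7 bytes.
byte 0: (a4 ⊕ 71) ⊕ 6b = d5 ⊕ 6b = be
byte 1: (23 ⊕ f2) ⊕ 65 = d1 ⊕ 65 = b4
byte 2: (45 ⊕ 33) ⊕ 79 = 76 ⊕ 79 = 0f
byte 3: (62 ⊕ 97) ⊕ 3d = f5 ⊕ 3d = c8
byte 4: (73 ⊕ e4) ⊕ 30 = 97 ⊕ 30 = a7
byte 5: (bd ⊕ 9c) ⊕ 78 = 21 ⊕ 78 = 59
byte 6: (73 ⊕ 49) ⊕ 20 = 3a ⊕ 20 = 1a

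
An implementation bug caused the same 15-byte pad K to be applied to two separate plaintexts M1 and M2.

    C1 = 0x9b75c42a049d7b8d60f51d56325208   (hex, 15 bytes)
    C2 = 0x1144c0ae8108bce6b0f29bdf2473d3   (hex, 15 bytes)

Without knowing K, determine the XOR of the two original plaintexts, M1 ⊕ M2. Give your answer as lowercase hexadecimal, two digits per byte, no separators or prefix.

8a3104848595c76bd00786891621db

C1 ⊕ C2 = (M1 ⊕ K) ⊕ (M2 ⊕ K) = M1 ⊕ M2 — the shared key cancels under XOR.
byte 0: 9b xor 11 = 8a
byte 1: 75 xor 44 = 31
byte 2: c4 xor c0 = 04
byte 3: 2a xor ae = 84
byte 4: 04 xor 81 = 85
byte 5: 9d xor 08 = 95
byte 6: 7b xor bc = c7
byte 7: 8d xor e6 = 6b
byte 8: 60 xor b0 = d0
byte 9: f5 xor f2 = 07
byte 10: 1d xor 9b = 86
byte 11: 56 xor df = 89
byte 12: 32 xor 24 = 16
byte 13: 52 xor 73 = 21
byte 14: 08 xor d3 = db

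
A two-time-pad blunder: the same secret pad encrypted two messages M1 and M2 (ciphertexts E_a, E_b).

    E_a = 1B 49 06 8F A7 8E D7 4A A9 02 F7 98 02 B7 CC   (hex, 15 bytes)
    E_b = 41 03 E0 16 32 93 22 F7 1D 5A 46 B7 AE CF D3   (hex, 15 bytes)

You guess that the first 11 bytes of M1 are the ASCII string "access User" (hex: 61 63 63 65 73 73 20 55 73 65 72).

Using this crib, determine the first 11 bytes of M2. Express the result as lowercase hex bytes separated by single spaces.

First, E_a ⊕ E_b = (M1 ⊕ K) ⊕ (M2 ⊕ K) = M1 ⊕ M2, so the key drops out. Then M2 = (M1 ⊕ M2) ⊕ M1 over the first 11 bytes.
byte 0: (1b xor 41) xor 61 = 5a xor 61 = 3b
byte 1: (49 xor 03) xor 63 = 4a xor 63 = 29
byte 2: (06 xor e0) xor 63 = e6 xor 63 = 85
byte 3: (8f xor 16) xor 65 = 99 xor 65 = fc
byte 4: (a7 xor 32) xor 73 = 95 xor 73 = e6
byte 5: (8e xor 93) xor 73 = 1d xor 73 = 6e
byte 6: (d7 xor 22) xor 20 = f5 xor 20 = d5
byte 7: (4a xor f7) xor 55 = bd xor 55 = e8
byte 8: (a9 xor 1d) xor 73 = b4 xor 73 = c7
byte 9: (02 xor 5a) xor 65 = 58 xor 65 = 3d
byte 10: (f7 xor 46) xor 72 = b1 xor 72 = c3

3b 29 85 fc e6 6e d5 e8 c7 3d c3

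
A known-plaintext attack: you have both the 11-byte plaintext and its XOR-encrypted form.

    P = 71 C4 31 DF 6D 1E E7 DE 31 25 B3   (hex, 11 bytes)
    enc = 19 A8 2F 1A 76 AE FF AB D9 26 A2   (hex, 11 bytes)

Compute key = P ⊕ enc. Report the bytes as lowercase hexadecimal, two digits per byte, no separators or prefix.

Since enc = P ⊕ key, XORing both sides with P gives key = P ⊕ enc.
71 xor 19 = 68
c4 xor a8 = 6c
31 xor 2f = 1e
df xor 1a = c5
6d xor 76 = 1b
1e xor ae = b0
e7 xor ff = 18
de xor ab = 75
31 xor d9 = e8
25 xor 26 = 03
b3 xor a2 = 11

686c1ec51bb01875e80311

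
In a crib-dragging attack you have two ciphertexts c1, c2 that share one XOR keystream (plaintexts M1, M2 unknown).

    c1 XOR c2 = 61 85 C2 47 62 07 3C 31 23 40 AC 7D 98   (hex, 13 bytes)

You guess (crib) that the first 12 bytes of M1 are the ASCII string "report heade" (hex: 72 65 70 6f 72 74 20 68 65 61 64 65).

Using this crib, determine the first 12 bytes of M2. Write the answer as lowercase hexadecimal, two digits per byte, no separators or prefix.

Since c1 ⊕ c2 = M1 ⊕ M2, XORing with the guessed M1 bytes yields the corresponding M2 bytes: M2 = (c1 ⊕ c2) ⊕ M1.
61 XOR 72 = 13
85 XOR 65 = e0
c2 XOR 70 = b2
47 XOR 6f = 28
62 XOR 72 = 10
07 XOR 74 = 73
3c XOR 20 = 1c
31 XOR 68 = 59
23 XOR 65 = 46
40 XOR 61 = 21
ac XOR 64 = c8
7d XOR 65 = 18

13e0b22810731c594621c818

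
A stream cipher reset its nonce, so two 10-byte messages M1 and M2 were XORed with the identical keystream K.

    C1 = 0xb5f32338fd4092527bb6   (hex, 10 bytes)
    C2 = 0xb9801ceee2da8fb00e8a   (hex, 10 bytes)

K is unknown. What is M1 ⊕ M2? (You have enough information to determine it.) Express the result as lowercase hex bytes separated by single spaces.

C1 ⊕ C2 = (M1 ⊕ K) ⊕ (M2 ⊕ K) = M1 ⊕ M2 — the shared key cancels under XOR.
10110101 xor 10111001 = 00001100
11110011 xor 10000000 = 01110011
00100011 xor 00011100 = 00111111
00111000 xor 11101110 = 11010110
11111101 xor 11100010 = 00011111
01000000 xor 11011010 = 10011010
10010010 xor 10001111 = 00011101
01010010 xor 10110000 = 11100010
01111011 xor 00001110 = 01110101
10110110 xor 10001010 = 00111100

0c 73 3f d6 1f 9a 1d e2 75 3c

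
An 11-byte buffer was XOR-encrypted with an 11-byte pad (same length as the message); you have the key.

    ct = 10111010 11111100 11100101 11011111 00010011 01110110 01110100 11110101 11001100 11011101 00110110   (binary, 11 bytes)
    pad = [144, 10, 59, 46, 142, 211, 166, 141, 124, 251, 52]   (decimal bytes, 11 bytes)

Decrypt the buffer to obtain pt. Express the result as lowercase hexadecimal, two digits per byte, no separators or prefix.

ba xor 90 = 2a
fc xor 0a = f6
e5 xor 3b = de
df xor 2e = f1
13 xor 8e = 9d
76 xor d3 = a5
74 xor a6 = d2
f5 xor 8d = 78
cc xor 7c = b0
dd xor fb = 26
36 xor 34 = 02

2af6def19da5d278b02602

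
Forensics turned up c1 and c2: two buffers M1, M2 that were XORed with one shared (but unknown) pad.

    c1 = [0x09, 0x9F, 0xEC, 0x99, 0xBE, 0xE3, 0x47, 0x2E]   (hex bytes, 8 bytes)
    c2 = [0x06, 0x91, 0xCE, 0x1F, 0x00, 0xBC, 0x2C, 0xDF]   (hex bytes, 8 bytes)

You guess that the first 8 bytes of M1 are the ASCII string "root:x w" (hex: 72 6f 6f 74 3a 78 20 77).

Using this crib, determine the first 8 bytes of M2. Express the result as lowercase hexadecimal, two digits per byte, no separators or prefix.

First, c1 ⊕ c2 = (M1 ⊕ K) ⊕ (M2 ⊕ K) = M1 ⊕ M2, so the key drops out. Then M2 = (M1 ⊕ M2) ⊕ M1 over the first 8 bytes.
byte 0: (09 ^ 06) ^ 72 = 0f ^ 72 = 7d
byte 1: (9f ^ 91) ^ 6f = 0e ^ 6f = 61
byte 2: (ec ^ ce) ^ 6f = 22 ^ 6f = 4d
byte 3: (99 ^ 1f) ^ 74 = 86 ^ 74 = f2
byte 4: (be ^ 00) ^ 3a = be ^ 3a = 84
byte 5: (e3 ^ bc) ^ 78 = 5f ^ 78 = 27
byte 6: (47 ^ 2c) ^ 20 = 6b ^ 20 = 4b
byte 7: (2e ^ df) ^ 77 = f1 ^ 77 = 86

7d614df284274b86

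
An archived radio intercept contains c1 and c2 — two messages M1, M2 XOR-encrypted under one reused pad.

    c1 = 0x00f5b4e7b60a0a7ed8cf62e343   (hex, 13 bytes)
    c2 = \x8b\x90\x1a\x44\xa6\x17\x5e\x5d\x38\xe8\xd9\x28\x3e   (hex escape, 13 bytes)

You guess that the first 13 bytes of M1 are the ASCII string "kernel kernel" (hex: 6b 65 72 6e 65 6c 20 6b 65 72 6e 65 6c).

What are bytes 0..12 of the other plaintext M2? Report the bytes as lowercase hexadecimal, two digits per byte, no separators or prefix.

First, c1 ⊕ c2 = (M1 ⊕ K) ⊕ (M2 ⊕ K) = M1 ⊕ M2, so the key drops out. Then M2 = (M1 ⊕ M2) ⊕ M1 over the first 13 bytes.
byte 0: (00 ⊕ 8b) ⊕ 6b = 8b ⊕ 6b = e0
byte 1: (f5 ⊕ 90) ⊕ 65 = 65 ⊕ 65 = 00
byte 2: (b4 ⊕ 1a) ⊕ 72 = ae ⊕ 72 = dc
byte 3: (e7 ⊕ 44) ⊕ 6e = a3 ⊕ 6e = cd
byte 4: (b6 ⊕ a6) ⊕ 65 = 10 ⊕ 65 = 75
byte 5: (0a ⊕ 17) ⊕ 6c = 1d ⊕ 6c = 71
byte 6: (0a ⊕ 5e) ⊕ 20 = 54 ⊕ 20 = 74
byte 7: (7e ⊕ 5d) ⊕ 6b = 23 ⊕ 6b = 48
byte 8: (d8 ⊕ 38) ⊕ 65 = e0 ⊕ 65 = 85
byte 9: (cf ⊕ e8) ⊕ 72 = 27 ⊕ 72 = 55
byte 10: (62 ⊕ d9) ⊕ 6e = bb ⊕ 6e = d5
byte 11: (e3 ⊕ 28) ⊕ 65 = cb ⊕ 65 = ae
byte 12: (43 ⊕ 3e) ⊕ 6c = 7d ⊕ 6c = 11

e000dccd757174488555d5ae11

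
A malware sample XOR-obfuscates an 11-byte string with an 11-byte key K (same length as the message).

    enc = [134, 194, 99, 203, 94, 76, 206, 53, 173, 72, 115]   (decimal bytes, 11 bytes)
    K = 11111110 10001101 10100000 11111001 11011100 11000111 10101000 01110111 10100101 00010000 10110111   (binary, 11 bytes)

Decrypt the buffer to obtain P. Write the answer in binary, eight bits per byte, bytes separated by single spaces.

01111000 01001111 11000011 00110010 10000010 10001011 01100110 01000010 00001000 01011000 11000100

byte 0: 86 ⊕ fe = 78
byte 1: c2 ⊕ 8d = 4f
byte 2: 63 ⊕ a0 = c3
byte 3: cb ⊕ f9 = 32
byte 4: 5e ⊕ dc = 82
byte 5: 4c ⊕ c7 = 8b
byte 6: ce ⊕ a8 = 66
byte 7: 35 ⊕ 77 = 42
byte 8: ad ⊕ a5 = 08
byte 9: 48 ⊕ 10 = 58
byte 10: 73 ⊕ b7 = c4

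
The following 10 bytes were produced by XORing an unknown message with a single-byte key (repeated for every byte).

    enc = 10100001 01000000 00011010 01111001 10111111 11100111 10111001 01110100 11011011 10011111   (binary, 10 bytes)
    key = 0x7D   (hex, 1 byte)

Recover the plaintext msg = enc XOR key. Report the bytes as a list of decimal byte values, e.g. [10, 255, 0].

[220, 61, 103, 4, 194, 154, 196, 9, 166, 226]

The 1-byte key repeats, so the effective keystream is 7d 7d 7d 7d 7d 7d 7d 7d 7d 7d.
byte 0: a1 ^ 7d = dc
byte 1: 40 ^ 7d = 3d
byte 2: 1a ^ 7d = 67
byte 3: 79 ^ 7d = 04
byte 4: bf ^ 7d = c2
byte 5: e7 ^ 7d = 9a
byte 6: b9 ^ 7d = c4
byte 7: 74 ^ 7d = 09
byte 8: db ^ 7d = a6
byte 9: 9f ^ 7d = e2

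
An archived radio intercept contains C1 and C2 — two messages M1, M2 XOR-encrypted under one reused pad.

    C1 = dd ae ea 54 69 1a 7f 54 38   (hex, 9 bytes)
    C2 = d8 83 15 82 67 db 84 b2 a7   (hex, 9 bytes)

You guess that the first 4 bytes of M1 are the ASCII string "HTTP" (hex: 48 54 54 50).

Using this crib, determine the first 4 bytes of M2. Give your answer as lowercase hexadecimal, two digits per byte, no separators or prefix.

4d79ab86

First, C1 ⊕ C2 = (M1 ⊕ K) ⊕ (M2 ⊕ K) = M1 ⊕ M2, so the key drops out. Then M2 = (M1 ⊕ M2) ⊕ M1 over the first 4 bytes.
byte 0: (dd ^ d8) ^ 48 = 05 ^ 48 = 4d
byte 1: (ae ^ 83) ^ 54 = 2d ^ 54 = 79
byte 2: (ea ^ 15) ^ 54 = ff ^ 54 = ab
byte 3: (54 ^ 82) ^ 50 = d6 ^ 50 = 86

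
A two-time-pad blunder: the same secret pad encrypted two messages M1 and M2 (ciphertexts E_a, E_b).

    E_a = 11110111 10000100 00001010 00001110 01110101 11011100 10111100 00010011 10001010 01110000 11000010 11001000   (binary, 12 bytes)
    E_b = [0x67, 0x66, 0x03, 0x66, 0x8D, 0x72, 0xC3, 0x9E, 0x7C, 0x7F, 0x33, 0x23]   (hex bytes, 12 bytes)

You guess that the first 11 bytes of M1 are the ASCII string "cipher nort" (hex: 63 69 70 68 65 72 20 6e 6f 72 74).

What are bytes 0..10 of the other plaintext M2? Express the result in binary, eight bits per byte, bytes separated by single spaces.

11110011 10001011 01111001 00000000 10011101 11011100 01011111 11100011 10011001 01111101 10000101

First, E_a ⊕ E_b = (M1 ⊕ K) ⊕ (M2 ⊕ K) = M1 ⊕ M2, so the key drops out. Then M2 = (M1 ⊕ M2) ⊕ M1 over the first 11 bytes.
byte 0: (f7 XOR 67) XOR 63 = 90 XOR 63 = f3
byte 1: (84 XOR 66) XOR 69 = e2 XOR 69 = 8b
byte 2: (0a XOR 03) XOR 70 = 09 XOR 70 = 79
byte 3: (0e XOR 66) XOR 68 = 68 XOR 68 = 00
byte 4: (75 XOR 8d) XOR 65 = f8 XOR 65 = 9d
byte 5: (dc XOR 72) XOR 72 = ae XOR 72 = dc
byte 6: (bc XOR c3) XOR 20 = 7f XOR 20 = 5f
byte 7: (13 XOR 9e) XOR 6e = 8d XOR 6e = e3
byte 8: (8a XOR 7c) XOR 6f = f6 XOR 6f = 99
byte 9: (70 XOR 7f) XOR 72 = 0f XOR 72 = 7d
byte 10: (c2 XOR 33) XOR 74 = f1 XOR 74 = 85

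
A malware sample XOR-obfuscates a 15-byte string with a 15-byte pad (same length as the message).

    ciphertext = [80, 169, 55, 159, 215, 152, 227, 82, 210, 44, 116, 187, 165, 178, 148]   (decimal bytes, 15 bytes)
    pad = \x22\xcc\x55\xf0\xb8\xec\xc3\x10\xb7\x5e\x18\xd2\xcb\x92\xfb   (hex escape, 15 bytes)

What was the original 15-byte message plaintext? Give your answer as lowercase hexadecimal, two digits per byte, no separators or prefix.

7265626f6f74204265726c696e206f

XOR is its own inverse, so applying the key byte-wise gives the result directly.
byte 0: 50 xor 22 = 72
byte 1: a9 xor cc = 65
byte 2: 37 xor 55 = 62
byte 3: 9f xor f0 = 6f
byte 4: d7 xor b8 = 6f
byte 5: 98 xor ec = 74
byte 6: e3 xor c3 = 20
byte 7: 52 xor 10 = 42
byte 8: d2 xor b7 = 65
byte 9: 2c xor 5e = 72
byte 10: 74 xor 18 = 6c
byte 11: bb xor d2 = 69
byte 12: a5 xor cb = 6e
byte 13: b2 xor 92 = 20
byte 14: 94 xor fb = 6f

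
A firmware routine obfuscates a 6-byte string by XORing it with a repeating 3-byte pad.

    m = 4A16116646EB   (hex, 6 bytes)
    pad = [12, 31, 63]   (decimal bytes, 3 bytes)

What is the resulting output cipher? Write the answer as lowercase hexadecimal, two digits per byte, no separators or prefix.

46092e6a59d4

The 3-byte key repeats, so the effective keystream is 0c 1f 3f 0c 1f 3f.
byte 0: 4a ⊕ 0c = 46
byte 1: 16 ⊕ 1f = 09
byte 2: 11 ⊕ 3f = 2e
byte 3: 66 ⊕ 0c = 6a
byte 4: 46 ⊕ 1f = 59
byte 5: eb ⊕ 3f = d4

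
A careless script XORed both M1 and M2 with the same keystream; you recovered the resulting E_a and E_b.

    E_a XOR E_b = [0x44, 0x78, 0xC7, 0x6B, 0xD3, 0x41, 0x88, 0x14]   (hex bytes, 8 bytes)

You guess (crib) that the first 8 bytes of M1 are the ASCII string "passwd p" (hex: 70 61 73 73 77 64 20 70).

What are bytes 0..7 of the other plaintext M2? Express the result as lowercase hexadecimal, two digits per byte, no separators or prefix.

Since E_a ⊕ E_b = M1 ⊕ M2, XORing with the guessed M1 bytes yields the corresponding M2 bytes: M2 = (E_a ⊕ E_b) ⊕ M1.
44 xor 70 = 34
78 xor 61 = 19
c7 xor 73 = b4
6b xor 73 = 18
d3 xor 77 = a4
41 xor 64 = 25
88 xor 20 = a8
14 xor 70 = 64

3419b418a425a864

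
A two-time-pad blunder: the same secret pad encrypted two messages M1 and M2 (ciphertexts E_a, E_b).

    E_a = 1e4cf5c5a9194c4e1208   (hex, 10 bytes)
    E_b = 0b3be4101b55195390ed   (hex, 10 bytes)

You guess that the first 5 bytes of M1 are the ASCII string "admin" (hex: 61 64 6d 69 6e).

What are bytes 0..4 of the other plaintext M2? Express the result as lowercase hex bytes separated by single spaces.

First, E_a ⊕ E_b = (M1 ⊕ K) ⊕ (M2 ⊕ K) = M1 ⊕ M2, so the key drops out. Then M2 = (M1 ⊕ M2) ⊕ M1 over the first 5 bytes.
byte 0: (1e xor 0b) xor 61 = 15 xor 61 = 74
byte 1: (4c xor 3b) xor 64 = 77 xor 64 = 13
byte 2: (f5 xor e4) xor 6d = 11 xor 6d = 7c
byte 3: (c5 xor 10) xor 69 = d5 xor 69 = bc
byte 4: (a9 xor 1b) xor 6e = b2 xor 6e = dc

74 13 7c bc dc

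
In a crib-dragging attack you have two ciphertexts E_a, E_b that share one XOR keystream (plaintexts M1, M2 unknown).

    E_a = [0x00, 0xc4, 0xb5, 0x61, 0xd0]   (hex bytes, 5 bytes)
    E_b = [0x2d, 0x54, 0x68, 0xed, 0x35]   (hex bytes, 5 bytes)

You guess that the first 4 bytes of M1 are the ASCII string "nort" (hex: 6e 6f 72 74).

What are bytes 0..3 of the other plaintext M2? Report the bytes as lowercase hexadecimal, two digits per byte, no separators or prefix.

43ffaff8

First, E_a ⊕ E_b = (M1 ⊕ K) ⊕ (M2 ⊕ K) = M1 ⊕ M2, so the key drops out. Then M2 = (M1 ⊕ M2) ⊕ M1 over the first 4 bytes.
byte 0: (00 XOR 2d) XOR 6e = 2d XOR 6e = 43
byte 1: (c4 XOR 54) XOR 6f = 90 XOR 6f = ff
byte 2: (b5 XOR 68) XOR 72 = dd XOR 72 = af
byte 3: (61 XOR ed) XOR 74 = 8c XOR 74 = f8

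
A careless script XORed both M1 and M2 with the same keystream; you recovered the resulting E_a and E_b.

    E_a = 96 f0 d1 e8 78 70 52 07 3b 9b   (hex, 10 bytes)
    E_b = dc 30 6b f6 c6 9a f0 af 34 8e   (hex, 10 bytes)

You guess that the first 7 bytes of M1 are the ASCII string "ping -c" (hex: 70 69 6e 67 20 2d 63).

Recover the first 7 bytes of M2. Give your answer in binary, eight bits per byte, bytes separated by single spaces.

00111010 10101001 11010100 01111001 10011110 11000111 11000001

First, E_a ⊕ E_b = (M1 ⊕ K) ⊕ (M2 ⊕ K) = M1 ⊕ M2, so the key drops out. Then M2 = (M1 ⊕ M2) ⊕ M1 over the first 7 bytes.
byte 0: (96 XOR dc) XOR 70 = 4a XOR 70 = 3a
byte 1: (f0 XOR 30) XOR 69 = c0 XOR 69 = a9
byte 2: (d1 XOR 6b) XOR 6e = ba XOR 6e = d4
byte 3: (e8 XOR f6) XOR 67 = 1e XOR 67 = 79
byte 4: (78 XOR c6) XOR 20 = be XOR 20 = 9e
byte 5: (70 XOR 9a) XOR 2d = ea XOR 2d = c7
byte 6: (52 XOR f0) XOR 63 = a2 XOR 63 = c1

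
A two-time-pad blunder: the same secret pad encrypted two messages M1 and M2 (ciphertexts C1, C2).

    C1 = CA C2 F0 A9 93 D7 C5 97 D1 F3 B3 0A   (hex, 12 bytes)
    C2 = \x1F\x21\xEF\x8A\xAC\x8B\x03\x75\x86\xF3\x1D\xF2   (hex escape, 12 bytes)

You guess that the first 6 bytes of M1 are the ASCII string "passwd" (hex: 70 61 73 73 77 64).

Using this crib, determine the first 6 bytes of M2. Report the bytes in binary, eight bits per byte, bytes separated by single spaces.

10100101 10000010 01101100 01010000 01001000 00111000

First, C1 ⊕ C2 = (M1 ⊕ K) ⊕ (M2 ⊕ K) = M1 ⊕ M2, so the key drops out. Then M2 = (M1 ⊕ M2) ⊕ M1 over the first 6 bytes.
byte 0: (ca ⊕ 1f) ⊕ 70 = d5 ⊕ 70 = a5
byte 1: (c2 ⊕ 21) ⊕ 61 = e3 ⊕ 61 = 82
byte 2: (f0 ⊕ ef) ⊕ 73 = 1f ⊕ 73 = 6c
byte 3: (a9 ⊕ 8a) ⊕ 73 = 23 ⊕ 73 = 50
byte 4: (93 ⊕ ac) ⊕ 77 = 3f ⊕ 77 = 48
byte 5: (d7 ⊕ 8b) ⊕ 64 = 5c ⊕ 64 = 38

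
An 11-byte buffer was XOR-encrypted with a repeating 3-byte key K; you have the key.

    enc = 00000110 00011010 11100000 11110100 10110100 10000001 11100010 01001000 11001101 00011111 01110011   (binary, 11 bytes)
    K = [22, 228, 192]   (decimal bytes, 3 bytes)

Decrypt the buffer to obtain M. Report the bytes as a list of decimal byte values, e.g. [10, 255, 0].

[16, 254, 32, 226, 80, 65, 244, 172, 13, 9, 151]

The 3-byte key repeats, so the effective keystream is 16 e4 c0 16 e4 c0 16 e4 c0 16 e4.
byte 0: 06 XOR 16 = 10
byte 1: 1a XOR e4 = fe
byte 2: e0 XOR c0 = 20
byte 3: f4 XOR 16 = e2
byte 4: b4 XOR e4 = 50
byte 5: 81 XOR c0 = 41
byte 6: e2 XOR 16 = f4
byte 7: 48 XOR e4 = ac
byte 8: cd XOR c0 = 0d
byte 9: 1f XOR 16 = 09
byte 10: 73 XOR e4 = 97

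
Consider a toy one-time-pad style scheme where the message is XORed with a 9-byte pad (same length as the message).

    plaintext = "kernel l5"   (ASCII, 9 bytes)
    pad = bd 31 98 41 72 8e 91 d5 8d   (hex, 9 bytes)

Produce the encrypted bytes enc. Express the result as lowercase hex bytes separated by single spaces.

XOR is its own inverse, so applying the key byte-wise gives the result directly.
6b ^ bd = d6
65 ^ 31 = 54
72 ^ 98 = ea
6e ^ 41 = 2f
65 ^ 72 = 17
6c ^ 8e = e2
20 ^ 91 = b1
6c ^ d5 = b9
35 ^ 8d = b8

d6 54 ea 2f 17 e2 b1 b9 b8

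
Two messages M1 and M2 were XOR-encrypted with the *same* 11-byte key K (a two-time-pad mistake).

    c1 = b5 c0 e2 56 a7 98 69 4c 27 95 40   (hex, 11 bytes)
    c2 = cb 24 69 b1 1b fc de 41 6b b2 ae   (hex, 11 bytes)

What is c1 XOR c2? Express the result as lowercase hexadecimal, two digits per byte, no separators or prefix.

7ee48be7bc64b70d4c27ee

c1 ⊕ c2 = (M1 ⊕ K) ⊕ (M2 ⊕ K) = M1 ⊕ M2 — the shared key cancels under XOR.
b5 ⊕ cb = 7e
c0 ⊕ 24 = e4
e2 ⊕ 69 = 8b
56 ⊕ b1 = e7
a7 ⊕ 1b = bc
98 ⊕ fc = 64
69 ⊕ de = b7
4c ⊕ 41 = 0d
27 ⊕ 6b = 4c
95 ⊕ b2 = 27
40 ⊕ ae = ee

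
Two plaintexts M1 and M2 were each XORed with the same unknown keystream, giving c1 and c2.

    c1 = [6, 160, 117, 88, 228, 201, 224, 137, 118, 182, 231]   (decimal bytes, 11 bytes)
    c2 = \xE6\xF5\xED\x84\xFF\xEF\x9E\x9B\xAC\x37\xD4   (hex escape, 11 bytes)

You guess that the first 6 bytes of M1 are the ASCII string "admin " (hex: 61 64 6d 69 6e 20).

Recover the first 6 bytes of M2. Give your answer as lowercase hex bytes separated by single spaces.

81 31 f5 b5 75 06

First, c1 ⊕ c2 = (M1 ⊕ K) ⊕ (M2 ⊕ K) = M1 ⊕ M2, so the key drops out. Then M2 = (M1 ⊕ M2) ⊕ M1 over the first 6 bytes.
byte 0: (06 XOR e6) XOR 61 = e0 XOR 61 = 81
byte 1: (a0 XOR f5) XOR 64 = 55 XOR 64 = 31
byte 2: (75 XOR ed) XOR 6d = 98 XOR 6d = f5
byte 3: (58 XOR 84) XOR 69 = dc XOR 69 = b5
byte 4: (e4 XOR ff) XOR 6e = 1b XOR 6e = 75
byte 5: (c9 XOR ef) XOR 20 = 26 XOR 20 = 06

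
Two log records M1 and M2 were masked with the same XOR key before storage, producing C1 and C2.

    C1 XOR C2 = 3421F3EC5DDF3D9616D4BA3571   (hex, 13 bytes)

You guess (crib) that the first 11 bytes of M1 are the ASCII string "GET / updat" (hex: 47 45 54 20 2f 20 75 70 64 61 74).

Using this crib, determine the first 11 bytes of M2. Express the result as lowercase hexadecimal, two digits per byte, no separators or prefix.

Since C1 ⊕ C2 = M1 ⊕ M2, XORing with the guessed M1 bytes yields the corresponding M2 bytes: M2 = (C1 ⊕ C2) ⊕ M1.
34 XOR 47 = 73
21 XOR 45 = 64
f3 XOR 54 = a7
ec XOR 20 = cc
5d XOR 2f = 72
df XOR 20 = ff
3d XOR 75 = 48
96 XOR 70 = e6
16 XOR 64 = 72
d4 XOR 61 = b5
ba XOR 74 = ce

7364a7cc72ff48e672b5ce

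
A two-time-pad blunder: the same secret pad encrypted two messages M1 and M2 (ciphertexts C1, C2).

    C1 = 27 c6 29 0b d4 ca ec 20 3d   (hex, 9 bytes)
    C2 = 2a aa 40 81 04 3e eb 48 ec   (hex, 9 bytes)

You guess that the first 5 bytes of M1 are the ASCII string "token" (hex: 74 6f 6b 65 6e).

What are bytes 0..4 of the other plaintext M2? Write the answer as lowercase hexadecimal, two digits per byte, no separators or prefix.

First, C1 ⊕ C2 = (M1 ⊕ K) ⊕ (M2 ⊕ K) = M1 ⊕ M2, so the key drops out. Then M2 = (M1 ⊕ M2) ⊕ M1 over the first 5 bytes.
byte 0: (27 ^ 2a) ^ 74 = 0d ^ 74 = 79
byte 1: (c6 ^ aa) ^ 6f = 6c ^ 6f = 03
byte 2: (29 ^ 40) ^ 6b = 69 ^ 6b = 02
byte 3: (0b ^ 81) ^ 65 = 8a ^ 65 = ef
byte 4: (d4 ^ 04) ^ 6e = d0 ^ 6e = be

790302efbe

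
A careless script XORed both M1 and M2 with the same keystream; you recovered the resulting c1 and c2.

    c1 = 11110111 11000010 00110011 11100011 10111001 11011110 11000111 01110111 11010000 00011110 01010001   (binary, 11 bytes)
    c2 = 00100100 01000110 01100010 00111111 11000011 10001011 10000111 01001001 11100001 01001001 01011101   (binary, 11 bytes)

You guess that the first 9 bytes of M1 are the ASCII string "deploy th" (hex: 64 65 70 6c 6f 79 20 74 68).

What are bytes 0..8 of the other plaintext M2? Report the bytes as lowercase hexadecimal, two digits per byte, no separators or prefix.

First, c1 ⊕ c2 = (M1 ⊕ K) ⊕ (M2 ⊕ K) = M1 ⊕ M2, so the key drops out. Then M2 = (M1 ⊕ M2) ⊕ M1 over the first 9 bytes.
byte 0: (f7 ^ 24) ^ 64 = d3 ^ 64 = b7
byte 1: (c2 ^ 46) ^ 65 = 84 ^ 65 = e1
byte 2: (33 ^ 62) ^ 70 = 51 ^ 70 = 21
byte 3: (e3 ^ 3f) ^ 6c = dc ^ 6c = b0
byte 4: (b9 ^ c3) ^ 6f = 7a ^ 6f = 15
byte 5: (de ^ 8b) ^ 79 = 55 ^ 79 = 2c
byte 6: (c7 ^ 87) ^ 20 = 40 ^ 20 = 60
byte 7: (77 ^ 49) ^ 74 = 3e ^ 74 = 4a
byte 8: (d0 ^ e1) ^ 68 = 31 ^ 68 = 59

b7e121b0152c604a59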